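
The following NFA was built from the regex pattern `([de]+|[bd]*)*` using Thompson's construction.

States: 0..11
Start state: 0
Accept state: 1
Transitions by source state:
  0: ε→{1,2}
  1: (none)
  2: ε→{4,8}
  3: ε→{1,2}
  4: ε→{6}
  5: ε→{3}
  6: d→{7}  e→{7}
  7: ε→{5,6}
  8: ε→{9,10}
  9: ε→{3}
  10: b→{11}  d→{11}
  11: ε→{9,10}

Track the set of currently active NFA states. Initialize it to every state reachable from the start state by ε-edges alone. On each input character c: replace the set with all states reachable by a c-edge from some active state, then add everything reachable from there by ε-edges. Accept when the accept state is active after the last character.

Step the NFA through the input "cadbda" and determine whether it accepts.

Answer: REJECT

Steps:
initial (ε-close {0}): {0,1,2,3,4,6,8,9,10}
'c' @ 1: {}  — state set empty
rest 'adbda' ignored (set empty)
final: {}; accept 1 not in set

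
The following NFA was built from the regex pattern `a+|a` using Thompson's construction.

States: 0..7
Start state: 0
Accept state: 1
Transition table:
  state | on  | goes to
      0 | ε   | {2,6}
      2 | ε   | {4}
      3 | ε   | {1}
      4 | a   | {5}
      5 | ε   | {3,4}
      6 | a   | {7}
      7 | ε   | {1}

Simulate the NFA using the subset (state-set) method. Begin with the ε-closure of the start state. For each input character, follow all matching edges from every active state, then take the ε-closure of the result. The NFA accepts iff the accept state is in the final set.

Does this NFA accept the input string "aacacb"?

Answer: REJECT

Steps:
initial (ε-close {0}): {0,2,4,6}
'a' @ 1: {1,3,4,5,7}  (accept∈set)
'a' @ 2: {1,3,4,5}  (accept∈set)
'c' @ 3: {}  — state set empty
rest 'acb' ignored (set empty)
end set {} — state 1 not in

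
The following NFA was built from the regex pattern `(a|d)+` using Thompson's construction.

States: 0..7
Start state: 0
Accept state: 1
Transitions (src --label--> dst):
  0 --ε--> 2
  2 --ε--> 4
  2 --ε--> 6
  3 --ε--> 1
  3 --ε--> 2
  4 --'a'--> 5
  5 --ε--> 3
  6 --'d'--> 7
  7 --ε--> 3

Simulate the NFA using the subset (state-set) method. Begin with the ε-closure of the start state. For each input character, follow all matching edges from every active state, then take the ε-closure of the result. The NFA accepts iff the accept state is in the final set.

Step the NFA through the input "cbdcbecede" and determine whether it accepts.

Answer: REJECT

Trace:
S₀ = ε-closure({0}) = {0,2,4,6}
'c' @ 1: {}  — no active states
rest 'bdcbecede' ignored (set empty)
after full input: {}  (accept=1 not in)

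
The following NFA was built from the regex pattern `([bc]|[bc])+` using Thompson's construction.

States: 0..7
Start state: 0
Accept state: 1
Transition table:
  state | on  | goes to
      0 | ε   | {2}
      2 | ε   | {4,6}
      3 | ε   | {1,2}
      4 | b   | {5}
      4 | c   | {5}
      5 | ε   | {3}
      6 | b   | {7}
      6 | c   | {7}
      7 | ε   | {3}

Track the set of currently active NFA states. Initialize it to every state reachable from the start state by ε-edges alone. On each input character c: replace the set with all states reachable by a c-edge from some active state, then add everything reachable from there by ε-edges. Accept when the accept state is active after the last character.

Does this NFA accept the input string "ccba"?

initial (ε-close {0}): {0,2,4,6}
'c' @ 1: {1,2,3,4,5,6,7}  ✓accept
'c' @ 2: {1,2,3,4,5,6,7}  ✓accept
'b' @ 3: {1,2,3,4,5,6,7}  ✓accept
'a' @ 4: {}  — dead — no transitions
final: {}; accept 1 not in set

Answer: REJECT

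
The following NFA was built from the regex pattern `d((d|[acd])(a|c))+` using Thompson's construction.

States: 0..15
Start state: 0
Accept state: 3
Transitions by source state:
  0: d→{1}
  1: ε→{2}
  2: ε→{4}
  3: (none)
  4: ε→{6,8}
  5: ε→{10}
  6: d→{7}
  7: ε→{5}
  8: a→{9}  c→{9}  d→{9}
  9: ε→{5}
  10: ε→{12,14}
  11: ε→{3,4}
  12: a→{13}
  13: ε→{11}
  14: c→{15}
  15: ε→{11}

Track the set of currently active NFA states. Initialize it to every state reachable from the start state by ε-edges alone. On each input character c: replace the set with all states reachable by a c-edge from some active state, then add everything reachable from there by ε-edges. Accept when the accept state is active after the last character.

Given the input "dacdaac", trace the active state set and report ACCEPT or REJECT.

Answer: ACCEPT

Steps:
initial (ε-close {0}): {0}
'd' @ 1: {1,2,4,6,8}
'a' @ 2: {5,9,10,12,14}
'c' @ 3: {3,4,6,8,11,15}  [accepting]
'd' @ 4: {5,7,9,10,12,14}
'a' @ 5: {3,4,6,8,11,13}  [accepting]
'a' @ 6: {5,9,10,12,14}
'c' @ 7: {3,4,6,8,11,15}  [accepting]
after full input: {3,4,6,8,11,15}  (accept=3 in)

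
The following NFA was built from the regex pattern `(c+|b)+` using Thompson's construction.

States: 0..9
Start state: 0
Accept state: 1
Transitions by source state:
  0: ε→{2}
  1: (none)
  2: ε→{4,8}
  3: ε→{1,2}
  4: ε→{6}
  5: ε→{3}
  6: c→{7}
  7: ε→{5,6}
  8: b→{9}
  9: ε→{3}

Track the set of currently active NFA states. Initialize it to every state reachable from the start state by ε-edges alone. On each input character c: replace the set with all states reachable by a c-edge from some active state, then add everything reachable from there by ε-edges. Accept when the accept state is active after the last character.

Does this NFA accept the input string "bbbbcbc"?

initial (ε-close {0}): {0,2,4,6,8}
'b' @ 1: {1,2,3,4,6,8,9}  [accepting]
'b' @ 2: {1,2,3,4,6,8,9}  [accepting]
'b' @ 3: {1,2,3,4,6,8,9}  [accepting]
'b' @ 4: {1,2,3,4,6,8,9}  [accepting]
'c' @ 5: {1,2,3,4,5,6,7,8}  [accepting]
'b' @ 6: {1,2,3,4,6,8,9}  [accepting]
'c' @ 7: {1,2,3,4,5,6,7,8}  [accepting]
final: {1,2,3,4,5,6,7,8}; accept 1 in set

Answer: ACCEPT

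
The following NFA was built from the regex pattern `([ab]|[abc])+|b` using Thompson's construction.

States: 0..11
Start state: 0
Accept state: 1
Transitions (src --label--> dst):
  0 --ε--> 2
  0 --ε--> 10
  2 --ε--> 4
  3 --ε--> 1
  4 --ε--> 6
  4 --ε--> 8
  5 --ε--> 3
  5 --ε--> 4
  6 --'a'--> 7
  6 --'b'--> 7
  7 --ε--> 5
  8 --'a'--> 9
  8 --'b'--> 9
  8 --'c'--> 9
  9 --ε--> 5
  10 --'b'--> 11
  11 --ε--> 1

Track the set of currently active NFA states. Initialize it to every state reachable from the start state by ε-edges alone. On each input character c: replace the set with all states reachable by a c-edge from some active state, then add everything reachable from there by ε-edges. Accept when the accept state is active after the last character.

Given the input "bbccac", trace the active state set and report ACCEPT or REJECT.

initial (ε-close {0}): {0,2,4,6,8,10}
'b' @ 1: {1,3,4,5,6,7,8,9,11}  ✓accept
'b' @ 2: {1,3,4,5,6,7,8,9}  ✓accept
'c' @ 3: {1,3,4,5,6,8,9}  ✓accept
'c' @ 4: {1,3,4,5,6,8,9}  ✓accept
'a' @ 5: {1,3,4,5,6,7,8,9}  ✓accept
'c' @ 6: {1,3,4,5,6,8,9}  ✓accept
after full input: {1,3,4,5,6,8,9}  (accept=1 in)

Answer: ACCEPT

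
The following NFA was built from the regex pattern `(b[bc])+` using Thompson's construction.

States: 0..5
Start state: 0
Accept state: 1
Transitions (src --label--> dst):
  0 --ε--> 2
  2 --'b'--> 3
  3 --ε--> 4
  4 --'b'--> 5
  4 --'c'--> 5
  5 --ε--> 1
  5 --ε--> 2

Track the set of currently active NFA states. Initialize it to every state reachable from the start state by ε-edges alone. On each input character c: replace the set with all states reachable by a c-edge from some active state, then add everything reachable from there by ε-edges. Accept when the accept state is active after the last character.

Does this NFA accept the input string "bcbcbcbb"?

Answer: ACCEPT

Derivation:
initial (ε-close {0}): {0,2}
'b' @ 1: {3,4}
'c' @ 2: {1,2,5}  [accepting]
'b' @ 3: {3,4}
'c' @ 4: {1,2,5}  [accepting]
'b' @ 5: {3,4}
'c' @ 6: {1,2,5}  [accepting]
'b' @ 7: {3,4}
'b' @ 8: {1,2,5}  [accepting]
final: {1,2,5}; accept 1 in set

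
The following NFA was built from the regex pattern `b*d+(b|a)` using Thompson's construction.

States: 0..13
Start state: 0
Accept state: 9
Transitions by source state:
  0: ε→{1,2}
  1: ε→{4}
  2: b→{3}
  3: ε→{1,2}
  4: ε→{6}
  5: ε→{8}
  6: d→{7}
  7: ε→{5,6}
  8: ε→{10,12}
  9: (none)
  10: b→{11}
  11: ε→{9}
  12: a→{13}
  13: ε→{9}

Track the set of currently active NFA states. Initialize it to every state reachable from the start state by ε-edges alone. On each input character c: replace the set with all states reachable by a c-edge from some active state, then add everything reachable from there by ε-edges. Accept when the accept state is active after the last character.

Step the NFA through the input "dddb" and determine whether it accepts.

start: ε-closure({0}) = {0,1,2,4,6}
'd' @ 1: {5,6,7,8,10,12}
'd' @ 2: {5,6,7,8,10,12}
'd' @ 3: {5,6,7,8,10,12}
'b' @ 4: {9,11}  ✓accept
after full input: {9,11}  (accept=9 in)

Answer: ACCEPT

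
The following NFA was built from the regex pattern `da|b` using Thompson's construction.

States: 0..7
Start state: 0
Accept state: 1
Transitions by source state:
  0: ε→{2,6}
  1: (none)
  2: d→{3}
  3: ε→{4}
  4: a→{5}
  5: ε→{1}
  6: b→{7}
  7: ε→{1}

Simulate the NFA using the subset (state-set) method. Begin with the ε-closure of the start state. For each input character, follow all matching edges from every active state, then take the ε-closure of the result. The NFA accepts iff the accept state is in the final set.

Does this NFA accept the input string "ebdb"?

start: ε-closure({0}) = {0,2,6}
'e' @ 1: {}  — state set empty
rest 'bdb' ignored (set empty)
after full input: {}  (accept=1 not in)

Answer: REJECT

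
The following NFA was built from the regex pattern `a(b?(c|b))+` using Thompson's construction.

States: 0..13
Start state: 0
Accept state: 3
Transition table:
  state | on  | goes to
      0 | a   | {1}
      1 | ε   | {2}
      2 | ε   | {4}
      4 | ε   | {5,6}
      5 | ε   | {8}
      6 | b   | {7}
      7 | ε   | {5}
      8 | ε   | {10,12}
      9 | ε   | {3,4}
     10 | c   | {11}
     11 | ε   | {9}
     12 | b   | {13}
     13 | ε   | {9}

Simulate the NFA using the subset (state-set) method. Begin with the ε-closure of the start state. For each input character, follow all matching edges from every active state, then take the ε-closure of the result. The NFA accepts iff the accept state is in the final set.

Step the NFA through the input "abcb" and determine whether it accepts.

Answer: ACCEPT

Derivation:
S₀ = ε-closure({0}) = {0}
'a' @ 1: {1,2,4,5,6,8,10,12}
'b' @ 2: {3,4,5,6,7,8,9,10,12,13}  [accepting]
'c' @ 3: {3,4,5,6,8,9,10,11,12}  [accepting]
'b' @ 4: {3,4,5,6,7,8,9,10,12,13}  [accepting]
final: {3,4,5,6,7,8,9,10,12,13}; accept 3 in set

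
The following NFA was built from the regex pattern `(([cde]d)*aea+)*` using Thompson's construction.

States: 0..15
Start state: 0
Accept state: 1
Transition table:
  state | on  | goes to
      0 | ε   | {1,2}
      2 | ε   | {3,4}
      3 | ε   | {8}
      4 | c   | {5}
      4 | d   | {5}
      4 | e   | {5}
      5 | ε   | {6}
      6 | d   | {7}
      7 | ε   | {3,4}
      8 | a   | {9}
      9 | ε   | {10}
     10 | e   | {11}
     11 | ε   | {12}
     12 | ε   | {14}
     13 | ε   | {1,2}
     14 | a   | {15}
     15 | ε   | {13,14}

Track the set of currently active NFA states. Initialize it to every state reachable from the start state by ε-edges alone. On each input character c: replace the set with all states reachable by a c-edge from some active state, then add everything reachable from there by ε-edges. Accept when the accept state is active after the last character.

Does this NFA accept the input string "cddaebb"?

Answer: REJECT

Trace:
S₀ = ε-closure({0}) = {0,1,2,3,4,8}
'c' @ 1: {5,6}
'd' @ 2: {3,4,7,8}
'd' @ 3: {5,6}
'a' @ 4: {}  — no active states
rest 'ebb' ignored (set empty)
final: {}; accept 1 not in set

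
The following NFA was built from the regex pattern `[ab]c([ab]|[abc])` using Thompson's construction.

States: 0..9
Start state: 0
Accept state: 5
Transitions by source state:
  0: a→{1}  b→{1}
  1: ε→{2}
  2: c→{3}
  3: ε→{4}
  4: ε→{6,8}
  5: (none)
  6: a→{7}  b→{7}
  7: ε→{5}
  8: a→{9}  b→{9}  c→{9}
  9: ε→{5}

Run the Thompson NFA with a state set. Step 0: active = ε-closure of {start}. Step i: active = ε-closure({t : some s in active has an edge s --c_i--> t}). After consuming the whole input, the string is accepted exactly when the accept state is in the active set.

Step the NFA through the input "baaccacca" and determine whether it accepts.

S₀ = ε-closure({0}) = {0}
'b' @ 1: {1,2}
'a' @ 2: {}  — no active states
rest 'accacca' ignored (set empty)
final: {}; accept 5 not in set

Answer: REJECT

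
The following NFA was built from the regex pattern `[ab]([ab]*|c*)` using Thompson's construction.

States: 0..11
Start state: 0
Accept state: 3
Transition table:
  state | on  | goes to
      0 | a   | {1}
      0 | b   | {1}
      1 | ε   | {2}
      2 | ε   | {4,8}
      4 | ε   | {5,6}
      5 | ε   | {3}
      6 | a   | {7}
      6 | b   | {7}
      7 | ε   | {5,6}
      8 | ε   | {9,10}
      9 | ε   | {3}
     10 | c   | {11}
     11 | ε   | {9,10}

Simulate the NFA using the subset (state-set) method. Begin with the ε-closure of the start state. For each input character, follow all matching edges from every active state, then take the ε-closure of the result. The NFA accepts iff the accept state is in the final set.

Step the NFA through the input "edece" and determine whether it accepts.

initial (ε-close {0}): {0}
'e' @ 1: {}  — state set empty
rest 'dece' ignored (set empty)
after full input: {}  (accept=3 not in)

Answer: REJECT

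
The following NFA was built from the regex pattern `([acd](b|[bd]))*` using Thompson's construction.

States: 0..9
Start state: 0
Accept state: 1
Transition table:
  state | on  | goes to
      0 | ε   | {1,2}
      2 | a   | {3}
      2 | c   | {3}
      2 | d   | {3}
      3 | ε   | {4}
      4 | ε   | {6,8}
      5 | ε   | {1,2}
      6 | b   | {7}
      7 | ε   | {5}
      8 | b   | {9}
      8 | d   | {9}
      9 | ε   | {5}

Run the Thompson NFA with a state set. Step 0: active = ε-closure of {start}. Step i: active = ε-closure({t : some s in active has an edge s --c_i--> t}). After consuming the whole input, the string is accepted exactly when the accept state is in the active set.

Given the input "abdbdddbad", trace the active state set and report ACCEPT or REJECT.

S₀ = ε-closure({0}) = {0,1,2}
'a' @ 1: {3,4,6,8}
'b' @ 2: {1,2,5,7,9}  (accept∈set)
'd' @ 3: {3,4,6,8}
'b' @ 4: {1,2,5,7,9}  (accept∈set)
'd' @ 5: {3,4,6,8}
'd' @ 6: {1,2,5,9}  (accept∈set)
'd' @ 7: {3,4,6,8}
'b' @ 8: {1,2,5,7,9}  (accept∈set)
'a' @ 9: {3,4,6,8}
'd' @ 10: {1,2,5,9}  (accept∈set)
end set {1,2,5,9} — state 1 in

Answer: ACCEPT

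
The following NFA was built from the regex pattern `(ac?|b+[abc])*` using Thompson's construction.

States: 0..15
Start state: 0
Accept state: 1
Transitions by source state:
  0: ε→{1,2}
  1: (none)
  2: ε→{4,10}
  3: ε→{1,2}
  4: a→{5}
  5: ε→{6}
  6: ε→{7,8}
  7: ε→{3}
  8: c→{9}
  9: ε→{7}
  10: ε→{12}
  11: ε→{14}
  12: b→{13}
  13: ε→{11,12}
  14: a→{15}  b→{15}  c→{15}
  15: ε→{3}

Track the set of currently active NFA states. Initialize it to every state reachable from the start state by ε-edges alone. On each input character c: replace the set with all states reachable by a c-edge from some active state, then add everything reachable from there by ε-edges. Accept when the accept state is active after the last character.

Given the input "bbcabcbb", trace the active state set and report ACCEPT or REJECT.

start: ε-closure({0}) = {0,1,2,4,10,12}
'b' @ 1: {11,12,13,14}
'b' @ 2: {1,2,3,4,10,11,12,13,14,15}  ✓accept
'c' @ 3: {1,2,3,4,10,12,15}  ✓accept
'a' @ 4: {1,2,3,4,5,6,7,8,10,12}  ✓accept
'b' @ 5: {11,12,13,14}
'c' @ 6: {1,2,3,4,10,12,15}  ✓accept
'b' @ 7: {11,12,13,14}
'b' @ 8: {1,2,3,4,10,11,12,13,14,15}  ✓accept
final: {1,2,3,4,10,11,12,13,14,15}; accept 1 in set

Answer: ACCEPT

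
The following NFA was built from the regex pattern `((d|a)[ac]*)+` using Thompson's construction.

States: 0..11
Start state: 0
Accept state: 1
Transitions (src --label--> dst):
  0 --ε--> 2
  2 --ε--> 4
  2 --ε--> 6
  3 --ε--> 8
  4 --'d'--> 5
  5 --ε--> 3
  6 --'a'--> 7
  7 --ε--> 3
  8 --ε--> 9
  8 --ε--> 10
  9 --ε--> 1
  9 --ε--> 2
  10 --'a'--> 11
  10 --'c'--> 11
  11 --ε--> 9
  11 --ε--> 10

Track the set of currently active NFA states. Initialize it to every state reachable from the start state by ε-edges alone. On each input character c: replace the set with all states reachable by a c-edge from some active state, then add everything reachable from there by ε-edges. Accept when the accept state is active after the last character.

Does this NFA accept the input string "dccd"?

start: ε-closure({0}) = {0,2,4,6}
'd' @ 1: {1,2,3,4,5,6,8,9,10}  ✓accept
'c' @ 2: {1,2,4,6,9,10,11}  ✓accept
'c' @ 3: {1,2,4,6,9,10,11}  ✓accept
'd' @ 4: {1,2,3,4,5,6,8,9,10}  ✓accept
after full input: {1,2,3,4,5,6,8,9,10}  (accept=1 in)

Answer: ACCEPT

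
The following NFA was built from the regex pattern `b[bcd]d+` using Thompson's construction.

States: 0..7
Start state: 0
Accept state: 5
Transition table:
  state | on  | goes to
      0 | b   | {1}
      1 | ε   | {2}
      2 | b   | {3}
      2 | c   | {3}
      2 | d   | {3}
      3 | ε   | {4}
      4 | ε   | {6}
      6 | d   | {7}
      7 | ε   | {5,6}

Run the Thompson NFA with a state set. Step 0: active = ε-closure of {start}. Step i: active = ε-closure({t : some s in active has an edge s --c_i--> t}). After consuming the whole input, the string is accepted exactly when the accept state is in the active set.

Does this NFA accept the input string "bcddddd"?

start: ε-closure({0}) = {0}
'b' @ 1: {1,2}
'c' @ 2: {3,4,6}
'd' @ 3: {5,6,7}  [accepting]
'd' @ 4: {5,6,7}  [accepting]
'd' @ 5: {5,6,7}  [accepting]
'd' @ 6: {5,6,7}  [accepting]
'd' @ 7: {5,6,7}  [accepting]
final: {5,6,7}; accept 5 in set

Answer: ACCEPT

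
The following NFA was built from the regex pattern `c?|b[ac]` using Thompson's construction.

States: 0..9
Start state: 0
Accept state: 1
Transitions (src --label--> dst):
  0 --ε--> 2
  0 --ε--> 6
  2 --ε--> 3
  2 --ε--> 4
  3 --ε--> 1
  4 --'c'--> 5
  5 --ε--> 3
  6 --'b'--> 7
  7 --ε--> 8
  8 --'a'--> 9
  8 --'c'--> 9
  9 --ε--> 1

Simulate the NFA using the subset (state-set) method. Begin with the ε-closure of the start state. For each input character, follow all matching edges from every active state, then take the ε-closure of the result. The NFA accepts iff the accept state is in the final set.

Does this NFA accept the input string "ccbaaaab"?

Answer: REJECT

Steps:
S₀ = ε-closure({0}) = {0,1,2,3,4,6}
'c' @ 1: {1,3,5}  [accepting]
'c' @ 2: {}  — no active states
rest 'baaaab' ignored (set empty)
after full input: {}  (accept=1 not in)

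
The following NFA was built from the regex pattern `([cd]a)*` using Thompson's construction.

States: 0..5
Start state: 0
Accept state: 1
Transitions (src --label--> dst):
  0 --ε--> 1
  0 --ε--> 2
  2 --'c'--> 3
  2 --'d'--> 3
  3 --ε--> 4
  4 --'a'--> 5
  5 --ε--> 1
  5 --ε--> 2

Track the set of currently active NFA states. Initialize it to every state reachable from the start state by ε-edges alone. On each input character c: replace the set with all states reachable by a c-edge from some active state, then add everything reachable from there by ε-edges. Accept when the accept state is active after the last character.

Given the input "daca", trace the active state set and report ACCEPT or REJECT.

start: ε-closure({0}) = {0,1,2}
'd' @ 1: {3,4}
'a' @ 2: {1,2,5}  (accept∈set)
'c' @ 3: {3,4}
'a' @ 4: {1,2,5}  (accept∈set)
after full input: {1,2,5}  (accept=1 in)

Answer: ACCEPT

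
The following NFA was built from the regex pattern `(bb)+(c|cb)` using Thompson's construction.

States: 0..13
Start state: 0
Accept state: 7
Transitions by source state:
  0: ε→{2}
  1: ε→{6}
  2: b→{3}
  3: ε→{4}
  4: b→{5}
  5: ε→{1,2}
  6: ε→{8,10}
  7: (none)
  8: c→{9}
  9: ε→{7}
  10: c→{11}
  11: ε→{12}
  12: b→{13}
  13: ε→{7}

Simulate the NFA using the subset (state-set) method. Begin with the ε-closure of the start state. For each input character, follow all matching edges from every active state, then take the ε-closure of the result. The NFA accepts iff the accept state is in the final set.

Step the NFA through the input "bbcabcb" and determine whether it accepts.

Answer: REJECT

Derivation:
S₀ = ε-closure({0}) = {0,2}
'b' @ 1: {3,4}
'b' @ 2: {1,2,5,6,8,10}
'c' @ 3: {7,9,11,12}  ✓accept
'a' @ 4: {}  — dead — no transitions
rest 'bcb' ignored (set empty)
after full input: {}  (accept=7 not in)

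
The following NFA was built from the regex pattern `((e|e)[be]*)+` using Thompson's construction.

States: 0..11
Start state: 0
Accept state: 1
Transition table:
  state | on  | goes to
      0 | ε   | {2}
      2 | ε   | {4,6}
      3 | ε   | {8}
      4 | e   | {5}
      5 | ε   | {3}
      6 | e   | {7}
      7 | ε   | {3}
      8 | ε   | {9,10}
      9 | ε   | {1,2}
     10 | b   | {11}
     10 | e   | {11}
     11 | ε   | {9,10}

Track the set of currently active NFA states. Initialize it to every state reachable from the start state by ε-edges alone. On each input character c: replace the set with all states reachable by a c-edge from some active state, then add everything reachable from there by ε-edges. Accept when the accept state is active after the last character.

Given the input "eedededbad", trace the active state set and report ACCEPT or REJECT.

start: ε-closure({0}) = {0,2,4,6}
'e' @ 1: {1,2,3,4,5,6,7,8,9,10}  [accepting]
'e' @ 2: {1,2,3,4,5,6,7,8,9,10,11}  [accepting]
'd' @ 3: {}  — dead — no transitions
rest 'ededbad' ignored (set empty)
end set {} — state 1 not in

Answer: REJECT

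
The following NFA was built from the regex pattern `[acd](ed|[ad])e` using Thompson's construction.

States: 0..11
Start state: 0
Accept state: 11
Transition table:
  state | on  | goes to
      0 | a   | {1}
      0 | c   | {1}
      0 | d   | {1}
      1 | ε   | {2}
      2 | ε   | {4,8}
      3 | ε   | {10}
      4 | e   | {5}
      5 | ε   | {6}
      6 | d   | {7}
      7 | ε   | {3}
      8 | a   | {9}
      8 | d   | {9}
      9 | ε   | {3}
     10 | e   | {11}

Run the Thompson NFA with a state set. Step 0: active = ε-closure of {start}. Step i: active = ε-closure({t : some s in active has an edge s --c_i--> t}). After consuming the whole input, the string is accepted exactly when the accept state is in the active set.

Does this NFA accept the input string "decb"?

Answer: REJECT

Steps:
start: ε-closure({0}) = {0}
'd' @ 1: {1,2,4,8}
'e' @ 2: {5,6}
'c' @ 3: {}  — state set empty
rest 'b' ignored (set empty)
after full input: {}  (accept=11 not in)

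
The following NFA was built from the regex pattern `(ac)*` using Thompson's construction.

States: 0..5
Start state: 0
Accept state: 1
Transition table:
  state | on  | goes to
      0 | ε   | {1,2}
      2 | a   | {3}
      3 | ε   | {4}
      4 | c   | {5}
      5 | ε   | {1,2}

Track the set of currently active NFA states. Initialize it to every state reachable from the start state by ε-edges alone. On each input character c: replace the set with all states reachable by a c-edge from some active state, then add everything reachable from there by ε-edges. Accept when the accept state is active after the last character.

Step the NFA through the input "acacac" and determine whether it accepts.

start: ε-closure({0}) = {0,1,2}
'a' @ 1: {3,4}
'c' @ 2: {1,2,5}  ✓accept
'a' @ 3: {3,4}
'c' @ 4: {1,2,5}  ✓accept
'a' @ 5: {3,4}
'c' @ 6: {1,2,5}  ✓accept
final: {1,2,5}; accept 1 in set

Answer: ACCEPT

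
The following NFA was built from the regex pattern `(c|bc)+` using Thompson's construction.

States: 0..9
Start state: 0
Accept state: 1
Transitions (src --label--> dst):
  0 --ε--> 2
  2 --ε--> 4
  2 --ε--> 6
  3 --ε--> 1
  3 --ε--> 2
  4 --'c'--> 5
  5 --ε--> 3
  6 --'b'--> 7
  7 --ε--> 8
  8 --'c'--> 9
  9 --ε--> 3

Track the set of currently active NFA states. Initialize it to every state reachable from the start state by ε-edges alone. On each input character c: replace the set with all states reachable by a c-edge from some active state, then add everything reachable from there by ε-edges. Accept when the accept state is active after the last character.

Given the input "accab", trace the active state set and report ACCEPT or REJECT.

Answer: REJECT

Trace:
S₀ = ε-closure({0}) = {0,2,4,6}
'a' @ 1: {}  — dead — no transitions
rest 'ccab' ignored (set empty)
end set {} — state 1 not in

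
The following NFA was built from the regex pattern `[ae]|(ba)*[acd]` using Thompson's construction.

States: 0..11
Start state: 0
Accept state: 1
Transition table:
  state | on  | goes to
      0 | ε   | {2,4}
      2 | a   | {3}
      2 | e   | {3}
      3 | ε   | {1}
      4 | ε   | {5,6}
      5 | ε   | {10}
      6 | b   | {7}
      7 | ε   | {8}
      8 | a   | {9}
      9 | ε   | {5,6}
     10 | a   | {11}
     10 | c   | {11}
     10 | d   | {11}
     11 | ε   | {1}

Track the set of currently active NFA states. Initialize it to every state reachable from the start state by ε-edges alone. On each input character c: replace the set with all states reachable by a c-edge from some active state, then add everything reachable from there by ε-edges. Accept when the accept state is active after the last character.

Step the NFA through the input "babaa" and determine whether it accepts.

Answer: ACCEPT

Steps:
S₀ = ε-closure({0}) = {0,2,4,5,6,10}
'b' @ 1: {7,8}
'a' @ 2: {5,6,9,10}
'b' @ 3: {7,8}
'a' @ 4: {5,6,9,10}
'a' @ 5: {1,11}  (accept∈set)
end set {1,11} — state 1 in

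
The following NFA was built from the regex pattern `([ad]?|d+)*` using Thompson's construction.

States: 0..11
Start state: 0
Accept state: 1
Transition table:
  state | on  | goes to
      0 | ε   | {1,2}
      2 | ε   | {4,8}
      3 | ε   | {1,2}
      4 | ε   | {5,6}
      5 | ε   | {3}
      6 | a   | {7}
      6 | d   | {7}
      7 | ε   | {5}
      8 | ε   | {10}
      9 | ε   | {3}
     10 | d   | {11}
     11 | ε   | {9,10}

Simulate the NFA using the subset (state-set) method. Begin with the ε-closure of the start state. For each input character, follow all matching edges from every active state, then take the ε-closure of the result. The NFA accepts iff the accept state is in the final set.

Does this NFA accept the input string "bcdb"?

initial (ε-close {0}): {0,1,2,3,4,5,6,8,10}
'b' @ 1: {}  — no active states
rest 'cdb' ignored (set empty)
end set {} — state 1 not in

Answer: REJECT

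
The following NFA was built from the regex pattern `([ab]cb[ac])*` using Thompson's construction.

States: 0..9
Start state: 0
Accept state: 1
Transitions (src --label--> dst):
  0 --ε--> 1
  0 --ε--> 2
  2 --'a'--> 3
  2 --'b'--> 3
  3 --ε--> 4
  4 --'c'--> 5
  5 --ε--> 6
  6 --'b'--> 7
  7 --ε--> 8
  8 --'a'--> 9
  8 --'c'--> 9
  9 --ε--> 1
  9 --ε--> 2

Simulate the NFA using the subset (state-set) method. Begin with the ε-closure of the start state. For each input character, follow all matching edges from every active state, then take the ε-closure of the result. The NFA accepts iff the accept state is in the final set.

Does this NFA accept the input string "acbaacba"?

Answer: ACCEPT

Derivation:
start: ε-closure({0}) = {0,1,2}
'a' @ 1: {3,4}
'c' @ 2: {5,6}
'b' @ 3: {7,8}
'a' @ 4: {1,2,9}  [accepting]
'a' @ 5: {3,4}
'c' @ 6: {5,6}
'b' @ 7: {7,8}
'a' @ 8: {1,2,9}  [accepting]
after full input: {1,2,9}  (accept=1 in)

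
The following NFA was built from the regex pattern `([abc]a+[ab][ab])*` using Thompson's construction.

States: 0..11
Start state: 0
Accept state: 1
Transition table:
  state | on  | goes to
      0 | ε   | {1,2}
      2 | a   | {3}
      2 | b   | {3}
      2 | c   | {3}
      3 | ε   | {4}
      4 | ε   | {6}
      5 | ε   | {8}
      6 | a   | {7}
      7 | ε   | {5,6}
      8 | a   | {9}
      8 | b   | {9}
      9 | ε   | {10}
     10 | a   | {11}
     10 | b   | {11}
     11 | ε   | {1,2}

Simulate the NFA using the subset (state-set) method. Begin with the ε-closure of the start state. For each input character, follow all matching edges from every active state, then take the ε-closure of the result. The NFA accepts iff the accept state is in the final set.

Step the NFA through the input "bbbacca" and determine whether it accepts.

S₀ = ε-closure({0}) = {0,1,2}
'b' @ 1: {3,4,6}
'b' @ 2: {}  — state set empty
rest 'bacca' ignored (set empty)
after full input: {}  (accept=1 not in)

Answer: REJECT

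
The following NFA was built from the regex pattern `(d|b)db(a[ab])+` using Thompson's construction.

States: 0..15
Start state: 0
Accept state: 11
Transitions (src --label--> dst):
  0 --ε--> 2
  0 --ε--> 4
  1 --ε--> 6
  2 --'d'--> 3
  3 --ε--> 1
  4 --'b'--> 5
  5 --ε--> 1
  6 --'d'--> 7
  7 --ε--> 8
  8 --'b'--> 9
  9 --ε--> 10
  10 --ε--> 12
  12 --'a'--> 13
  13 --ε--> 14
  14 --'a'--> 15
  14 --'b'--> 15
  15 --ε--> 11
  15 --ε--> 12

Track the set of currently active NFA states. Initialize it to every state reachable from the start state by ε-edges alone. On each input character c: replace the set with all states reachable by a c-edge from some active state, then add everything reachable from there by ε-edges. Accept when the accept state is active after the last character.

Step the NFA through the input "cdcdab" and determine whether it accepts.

S₀ = ε-closure({0}) = {0,2,4}
'c' @ 1: {}  — dead — no transitions
rest 'dcdab' ignored (set empty)
end set {} — state 11 not in

Answer: REJECT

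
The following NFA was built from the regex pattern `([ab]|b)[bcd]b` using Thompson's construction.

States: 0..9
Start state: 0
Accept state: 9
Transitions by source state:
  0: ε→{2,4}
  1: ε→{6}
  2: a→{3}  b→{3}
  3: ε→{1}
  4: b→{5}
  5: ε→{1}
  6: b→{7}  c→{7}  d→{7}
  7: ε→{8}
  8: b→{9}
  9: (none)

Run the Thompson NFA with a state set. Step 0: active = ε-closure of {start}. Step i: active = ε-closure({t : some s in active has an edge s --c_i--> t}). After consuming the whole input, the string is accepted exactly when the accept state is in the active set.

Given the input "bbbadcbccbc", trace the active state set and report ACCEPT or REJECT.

initial (ε-close {0}): {0,2,4}
'b' @ 1: {1,3,5,6}
'b' @ 2: {7,8}
'b' @ 3: {9}  [accepting]
'a' @ 4: {}  — dead — no transitions
rest 'dcbccbc' ignored (set empty)
end set {} — state 9 not in

Answer: REJECT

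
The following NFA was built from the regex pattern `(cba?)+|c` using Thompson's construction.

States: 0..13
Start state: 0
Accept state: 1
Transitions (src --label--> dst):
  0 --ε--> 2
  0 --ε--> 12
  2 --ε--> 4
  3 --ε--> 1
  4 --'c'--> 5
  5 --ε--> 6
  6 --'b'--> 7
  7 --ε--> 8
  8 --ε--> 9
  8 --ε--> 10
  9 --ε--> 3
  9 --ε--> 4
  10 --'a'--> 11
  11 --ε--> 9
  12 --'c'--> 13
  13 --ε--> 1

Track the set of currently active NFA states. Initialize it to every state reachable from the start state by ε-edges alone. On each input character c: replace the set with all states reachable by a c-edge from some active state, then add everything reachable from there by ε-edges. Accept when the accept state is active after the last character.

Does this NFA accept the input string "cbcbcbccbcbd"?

start: ε-closure({0}) = {0,2,4,12}
'c' @ 1: {1,5,6,13}  [accepting]
'b' @ 2: {1,3,4,7,8,9,10}  [accepting]
'c' @ 3: {5,6}
'b' @ 4: {1,3,4,7,8,9,10}  [accepting]
'c' @ 5: {5,6}
'b' @ 6: {1,3,4,7,8,9,10}  [accepting]
'c' @ 7: {5,6}
'c' @ 8: {}  — no active states
rest 'bcbd' ignored (set empty)
final: {}; accept 1 not in set

Answer: REJECT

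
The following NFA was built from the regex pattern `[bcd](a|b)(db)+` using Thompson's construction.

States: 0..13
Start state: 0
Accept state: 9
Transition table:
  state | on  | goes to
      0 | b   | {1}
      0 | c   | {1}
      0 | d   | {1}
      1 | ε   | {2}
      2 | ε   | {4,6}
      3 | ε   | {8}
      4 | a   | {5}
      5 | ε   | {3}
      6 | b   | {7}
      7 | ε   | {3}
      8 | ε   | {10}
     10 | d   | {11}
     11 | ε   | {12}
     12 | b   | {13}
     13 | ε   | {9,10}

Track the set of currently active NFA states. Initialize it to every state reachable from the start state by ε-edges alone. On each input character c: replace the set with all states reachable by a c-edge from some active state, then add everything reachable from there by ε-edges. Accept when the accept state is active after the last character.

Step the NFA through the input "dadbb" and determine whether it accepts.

S₀ = ε-closure({0}) = {0}
'd' @ 1: {1,2,4,6}
'a' @ 2: {3,5,8,10}
'd' @ 3: {11,12}
'b' @ 4: {9,10,13}  [accepting]
'b' @ 5: {}  — state set empty
final: {}; accept 9 not in set

Answer: REJECT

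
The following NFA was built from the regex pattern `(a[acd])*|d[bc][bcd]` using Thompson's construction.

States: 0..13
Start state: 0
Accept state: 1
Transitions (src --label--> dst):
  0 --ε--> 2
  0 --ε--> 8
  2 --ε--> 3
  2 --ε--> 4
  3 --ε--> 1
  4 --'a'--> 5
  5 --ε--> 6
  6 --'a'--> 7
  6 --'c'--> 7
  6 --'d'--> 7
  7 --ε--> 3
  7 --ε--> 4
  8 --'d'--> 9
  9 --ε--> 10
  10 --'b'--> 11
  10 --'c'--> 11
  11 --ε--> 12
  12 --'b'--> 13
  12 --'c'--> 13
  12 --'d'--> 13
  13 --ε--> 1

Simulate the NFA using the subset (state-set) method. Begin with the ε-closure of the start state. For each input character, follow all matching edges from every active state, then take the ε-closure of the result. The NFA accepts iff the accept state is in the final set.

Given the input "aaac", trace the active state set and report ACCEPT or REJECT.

Answer: ACCEPT

Derivation:
start: ε-closure({0}) = {0,1,2,3,4,8}
'a' @ 1: {5,6}
'a' @ 2: {1,3,4,7}  (accept∈set)
'a' @ 3: {5,6}
'c' @ 4: {1,3,4,7}  (accept∈set)
end set {1,3,4,7} — state 1 in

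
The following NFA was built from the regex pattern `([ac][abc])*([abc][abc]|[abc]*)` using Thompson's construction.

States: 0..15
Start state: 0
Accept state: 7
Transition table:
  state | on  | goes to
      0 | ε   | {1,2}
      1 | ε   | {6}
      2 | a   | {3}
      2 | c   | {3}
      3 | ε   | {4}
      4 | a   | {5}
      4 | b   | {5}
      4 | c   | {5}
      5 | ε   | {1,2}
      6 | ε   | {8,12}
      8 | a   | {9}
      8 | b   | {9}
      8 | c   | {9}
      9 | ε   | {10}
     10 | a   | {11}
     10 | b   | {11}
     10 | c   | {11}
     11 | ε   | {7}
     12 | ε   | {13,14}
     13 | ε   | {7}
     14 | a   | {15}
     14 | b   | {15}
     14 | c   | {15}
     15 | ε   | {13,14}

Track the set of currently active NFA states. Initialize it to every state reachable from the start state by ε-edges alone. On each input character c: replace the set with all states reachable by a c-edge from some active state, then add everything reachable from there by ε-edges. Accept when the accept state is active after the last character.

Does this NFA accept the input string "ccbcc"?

start: ε-closure({0}) = {0,1,2,6,7,8,12,13,14}
'c' @ 1: {3,4,7,9,10,13,14,15}  (accept∈set)
'c' @ 2: {1,2,5,6,7,8,11,12,13,14,15}  (accept∈set)
'b' @ 3: {7,9,10,13,14,15}  (accept∈set)
'c' @ 4: {7,11,13,14,15}  (accept∈set)
'c' @ 5: {7,13,14,15}  (accept∈set)
after full input: {7,13,14,15}  (accept=7 in)

Answer: ACCEPT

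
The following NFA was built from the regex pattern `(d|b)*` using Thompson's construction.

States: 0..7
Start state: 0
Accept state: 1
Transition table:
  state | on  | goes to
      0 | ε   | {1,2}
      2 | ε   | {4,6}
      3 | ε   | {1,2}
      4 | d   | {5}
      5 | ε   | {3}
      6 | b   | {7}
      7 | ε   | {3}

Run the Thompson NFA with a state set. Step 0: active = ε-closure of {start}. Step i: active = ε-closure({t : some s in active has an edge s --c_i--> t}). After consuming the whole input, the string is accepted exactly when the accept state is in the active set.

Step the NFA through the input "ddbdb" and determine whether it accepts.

Answer: ACCEPT

Steps:
initial (ε-close {0}): {0,1,2,4,6}
'd' @ 1: {1,2,3,4,5,6}  [accepting]
'd' @ 2: {1,2,3,4,5,6}  [accepting]
'b' @ 3: {1,2,3,4,6,7}  [accepting]
'd' @ 4: {1,2,3,4,5,6}  [accepting]
'b' @ 5: {1,2,3,4,6,7}  [accepting]
final: {1,2,3,4,6,7}; accept 1 in set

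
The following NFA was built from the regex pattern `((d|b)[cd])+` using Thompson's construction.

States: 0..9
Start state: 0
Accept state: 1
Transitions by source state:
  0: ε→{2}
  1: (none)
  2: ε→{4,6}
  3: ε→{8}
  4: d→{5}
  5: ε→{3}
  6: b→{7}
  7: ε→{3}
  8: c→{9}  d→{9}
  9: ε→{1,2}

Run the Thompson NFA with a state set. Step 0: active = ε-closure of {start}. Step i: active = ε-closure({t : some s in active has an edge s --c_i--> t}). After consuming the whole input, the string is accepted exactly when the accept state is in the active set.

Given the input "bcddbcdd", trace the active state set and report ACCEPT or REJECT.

Answer: ACCEPT

Derivation:
initial (ε-close {0}): {0,2,4,6}
'b' @ 1: {3,7,8}
'c' @ 2: {1,2,4,6,9}  ✓accept
'd' @ 3: {3,5,8}
'd' @ 4: {1,2,4,6,9}  ✓accept
'b' @ 5: {3,7,8}
'c' @ 6: {1,2,4,6,9}  ✓accept
'd' @ 7: {3,5,8}
'd' @ 8: {1,2,4,6,9}  ✓accept
end set {1,2,4,6,9} — state 1 in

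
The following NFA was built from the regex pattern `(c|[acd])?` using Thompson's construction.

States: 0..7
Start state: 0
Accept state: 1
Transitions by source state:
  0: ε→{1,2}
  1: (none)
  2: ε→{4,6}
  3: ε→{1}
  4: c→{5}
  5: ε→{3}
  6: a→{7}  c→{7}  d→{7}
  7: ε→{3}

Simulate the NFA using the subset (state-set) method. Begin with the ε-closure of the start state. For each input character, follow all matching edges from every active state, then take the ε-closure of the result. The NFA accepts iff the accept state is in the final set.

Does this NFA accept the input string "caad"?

start: ε-closure({0}) = {0,1,2,4,6}
'c' @ 1: {1,3,5,7}  ✓accept
'a' @ 2: {}  — dead — no transitions
rest 'ad' ignored (set empty)
end set {} — state 1 not in

Answer: REJECT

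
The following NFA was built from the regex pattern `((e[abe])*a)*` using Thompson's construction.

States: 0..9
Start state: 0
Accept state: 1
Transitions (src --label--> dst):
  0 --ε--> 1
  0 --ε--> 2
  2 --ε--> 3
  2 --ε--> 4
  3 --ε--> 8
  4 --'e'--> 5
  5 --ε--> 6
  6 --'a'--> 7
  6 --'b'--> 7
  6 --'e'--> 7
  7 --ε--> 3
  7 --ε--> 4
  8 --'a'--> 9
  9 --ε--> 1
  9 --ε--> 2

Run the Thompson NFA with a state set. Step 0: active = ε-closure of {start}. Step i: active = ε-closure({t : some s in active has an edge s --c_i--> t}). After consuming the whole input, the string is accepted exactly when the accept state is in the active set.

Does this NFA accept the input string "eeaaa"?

start: ε-closure({0}) = {0,1,2,3,4,8}
'e' @ 1: {5,6}
'e' @ 2: {3,4,7,8}
'a' @ 3: {1,2,3,4,8,9}  (accept∈set)
'a' @ 4: {1,2,3,4,8,9}  (accept∈set)
'a' @ 5: {1,2,3,4,8,9}  (accept∈set)
final: {1,2,3,4,8,9}; accept 1 in set

Answer: ACCEPT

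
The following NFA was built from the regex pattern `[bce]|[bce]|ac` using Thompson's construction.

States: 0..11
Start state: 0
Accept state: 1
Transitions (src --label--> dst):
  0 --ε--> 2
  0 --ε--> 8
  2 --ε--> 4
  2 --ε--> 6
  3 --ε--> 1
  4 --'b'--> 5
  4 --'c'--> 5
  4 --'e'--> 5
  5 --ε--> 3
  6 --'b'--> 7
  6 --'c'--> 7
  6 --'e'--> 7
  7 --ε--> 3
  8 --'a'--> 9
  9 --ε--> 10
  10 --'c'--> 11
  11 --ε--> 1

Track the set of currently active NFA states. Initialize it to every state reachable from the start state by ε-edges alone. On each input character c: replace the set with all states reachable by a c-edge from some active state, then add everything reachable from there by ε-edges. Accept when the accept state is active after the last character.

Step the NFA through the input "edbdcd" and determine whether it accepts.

Answer: REJECT

Steps:
start: ε-closure({0}) = {0,2,4,6,8}
'e' @ 1: {1,3,5,7}  (accept∈set)
'd' @ 2: {}  — no active states
rest 'bdcd' ignored (set empty)
end set {} — state 1 not in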